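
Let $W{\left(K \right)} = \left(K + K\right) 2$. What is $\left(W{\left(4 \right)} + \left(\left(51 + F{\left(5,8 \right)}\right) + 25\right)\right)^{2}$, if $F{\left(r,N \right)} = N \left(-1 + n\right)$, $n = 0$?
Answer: $7056$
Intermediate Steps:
$F{\left(r,N \right)} = - N$ ($F{\left(r,N \right)} = N \left(-1 + 0\right) = N \left(-1\right) = - N$)
$W{\left(K \right)} = 4 K$ ($W{\left(K \right)} = 2 K 2 = 4 K$)
$\left(W{\left(4 \right)} + \left(\left(51 + F{\left(5,8 \right)}\right) + 25\right)\right)^{2} = \left(4 \cdot 4 + \left(\left(51 - 8\right) + 25\right)\right)^{2} = \left(16 + \left(\left(51 - 8\right) + 25\right)\right)^{2} = \left(16 + \left(43 + 25\right)\right)^{2} = \left(16 + 68\right)^{2} = 84^{2} = 7056$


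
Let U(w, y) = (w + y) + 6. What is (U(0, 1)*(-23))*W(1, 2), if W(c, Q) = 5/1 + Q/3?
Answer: -2737/3 ≈ -912.33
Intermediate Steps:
W(c, Q) = 5 + Q/3 (W(c, Q) = 5*1 + Q*(⅓) = 5 + Q/3)
U(w, y) = 6 + w + y
(U(0, 1)*(-23))*W(1, 2) = ((6 + 0 + 1)*(-23))*(5 + (⅓)*2) = (7*(-23))*(5 + ⅔) = -161*17/3 = -2737/3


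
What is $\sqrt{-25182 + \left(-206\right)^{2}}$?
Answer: $\sqrt{17254} \approx 131.35$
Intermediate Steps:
$\sqrt{-25182 + \left(-206\right)^{2}} = \sqrt{-25182 + 42436} = \sqrt{17254}$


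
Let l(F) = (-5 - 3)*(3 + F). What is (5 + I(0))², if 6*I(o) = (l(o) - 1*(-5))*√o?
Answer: 25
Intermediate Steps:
l(F) = -24 - 8*F (l(F) = -8*(3 + F) = -24 - 8*F)
I(o) = √o*(-19 - 8*o)/6 (I(o) = (((-24 - 8*o) - 1*(-5))*√o)/6 = (((-24 - 8*o) + 5)*√o)/6 = ((-19 - 8*o)*√o)/6 = (√o*(-19 - 8*o))/6 = √o*(-19 - 8*o)/6)
(5 + I(0))² = (5 + √0*(-19 - 8*0)/6)² = (5 + (⅙)*0*(-19 + 0))² = (5 + (⅙)*0*(-19))² = (5 + 0)² = 5² = 25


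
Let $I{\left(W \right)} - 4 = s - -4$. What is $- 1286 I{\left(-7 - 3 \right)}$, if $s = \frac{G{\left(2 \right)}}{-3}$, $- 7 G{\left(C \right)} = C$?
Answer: $- \frac{218620}{21} \approx -10410.0$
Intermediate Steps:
$G{\left(C \right)} = - \frac{C}{7}$
$s = \frac{2}{21}$ ($s = \frac{\left(- \frac{1}{7}\right) 2}{-3} = \left(- \frac{2}{7}\right) \left(- \frac{1}{3}\right) = \frac{2}{21} \approx 0.095238$)
$I{\left(W \right)} = \frac{170}{21}$ ($I{\left(W \right)} = 4 + \left(\frac{2}{21} - -4\right) = 4 + \left(\frac{2}{21} + 4\right) = 4 + \frac{86}{21} = \frac{170}{21}$)
$- 1286 I{\left(-7 - 3 \right)} = \left(-1286\right) \frac{170}{21} = - \frac{218620}{21}$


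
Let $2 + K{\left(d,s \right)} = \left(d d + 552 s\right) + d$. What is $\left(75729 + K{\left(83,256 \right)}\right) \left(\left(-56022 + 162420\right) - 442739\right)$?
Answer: $-75344083751$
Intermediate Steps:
$K{\left(d,s \right)} = -2 + d + d^{2} + 552 s$ ($K{\left(d,s \right)} = -2 + \left(\left(d d + 552 s\right) + d\right) = -2 + \left(\left(d^{2} + 552 s\right) + d\right) = -2 + \left(d + d^{2} + 552 s\right) = -2 + d + d^{2} + 552 s$)
$\left(75729 + K{\left(83,256 \right)}\right) \left(\left(-56022 + 162420\right) - 442739\right) = \left(75729 + \left(-2 + 83 + 83^{2} + 552 \cdot 256\right)\right) \left(\left(-56022 + 162420\right) - 442739\right) = \left(75729 + \left(-2 + 83 + 6889 + 141312\right)\right) \left(106398 - 442739\right) = \left(75729 + 148282\right) \left(-336341\right) = 224011 \left(-336341\right) = -75344083751$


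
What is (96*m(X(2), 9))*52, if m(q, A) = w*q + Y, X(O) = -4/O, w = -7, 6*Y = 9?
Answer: 77376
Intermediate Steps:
Y = 3/2 (Y = (⅙)*9 = 3/2 ≈ 1.5000)
m(q, A) = 3/2 - 7*q (m(q, A) = -7*q + 3/2 = 3/2 - 7*q)
(96*m(X(2), 9))*52 = (96*(3/2 - (-28)/2))*52 = (96*(3/2 - 7*(-2)))*52 = (96*(3/2 + 14))*52 = (96*(31/2))*52 = 1488*52 = 77376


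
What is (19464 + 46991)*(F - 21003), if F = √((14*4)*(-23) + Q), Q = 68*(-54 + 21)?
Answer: -1395754365 + 132910*I*√883 ≈ -1.3958e+9 + 3.9495e+6*I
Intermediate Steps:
Q = -2244 (Q = 68*(-33) = -2244)
F = 2*I*√883 (F = √((14*4)*(-23) - 2244) = √(56*(-23) - 2244) = √(-1288 - 2244) = √(-3532) = 2*I*√883 ≈ 59.431*I)
(19464 + 46991)*(F - 21003) = (19464 + 46991)*(2*I*√883 - 21003) = 66455*(-21003 + 2*I*√883) = -1395754365 + 132910*I*√883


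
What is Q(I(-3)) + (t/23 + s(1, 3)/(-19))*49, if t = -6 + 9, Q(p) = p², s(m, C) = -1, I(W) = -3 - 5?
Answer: 31888/437 ≈ 72.970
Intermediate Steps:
I(W) = -8
t = 3
Q(I(-3)) + (t/23 + s(1, 3)/(-19))*49 = (-8)² + (3/23 - 1/(-19))*49 = 64 + (3*(1/23) - 1*(-1/19))*49 = 64 + (3/23 + 1/19)*49 = 64 + (80/437)*49 = 64 + 3920/437 = 31888/437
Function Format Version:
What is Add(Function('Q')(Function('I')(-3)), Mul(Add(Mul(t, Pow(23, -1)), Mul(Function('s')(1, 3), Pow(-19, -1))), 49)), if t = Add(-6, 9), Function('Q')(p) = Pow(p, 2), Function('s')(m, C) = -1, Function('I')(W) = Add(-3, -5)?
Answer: Rational(31888, 437) ≈ 72.970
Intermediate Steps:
Function('I')(W) = -8
t = 3
Add(Function('Q')(Function('I')(-3)), Mul(Add(Mul(t, Pow(23, -1)), Mul(Function('s')(1, 3), Pow(-19, -1))), 49)) = Add(Pow(-8, 2), Mul(Add(Mul(3, Pow(23, -1)), Mul(-1, Pow(-19, -1))), 49)) = Add(64, Mul(Add(Mul(3, Rational(1, 23)), Mul(-1, Rational(-1, 19))), 49)) = Add(64, Mul(Add(Rational(3, 23), Rational(1, 19)), 49)) = Add(64, Mul(Rational(80, 437), 49)) = Add(64, Rational(3920, 437)) = Rational(31888, 437)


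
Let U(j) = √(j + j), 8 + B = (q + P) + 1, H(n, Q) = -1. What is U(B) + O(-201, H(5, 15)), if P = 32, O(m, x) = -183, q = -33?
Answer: -183 + 4*I ≈ -183.0 + 4.0*I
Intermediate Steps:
B = -8 (B = -8 + ((-33 + 32) + 1) = -8 + (-1 + 1) = -8 + 0 = -8)
U(j) = √2*√j (U(j) = √(2*j) = √2*√j)
U(B) + O(-201, H(5, 15)) = √2*√(-8) - 183 = √2*(2*I*√2) - 183 = 4*I - 183 = -183 + 4*I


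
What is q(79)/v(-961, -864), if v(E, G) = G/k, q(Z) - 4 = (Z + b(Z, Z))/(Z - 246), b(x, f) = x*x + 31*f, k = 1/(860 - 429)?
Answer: 8101/62188128 ≈ 0.00013027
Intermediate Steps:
k = 1/431 ≈ 0.0023202
b(x, f) = x² + 31*f
q(Z) = 4 + (Z² + 32*Z)/(-246 + Z) (q(Z) = 4 + (Z + (Z² + 31*Z))/(Z - 246) = 4 + (Z² + 32*Z)/(-246 + Z))
v(E, G) = 431*G (v(E, G) = G/(1/431) = G*431 = 431*G)
q(79)/v(-961, -864) = ((-984 + 79² + 36*79)/(-246 + 79))/((431*(-864))) = ((-984 + 6241 + 2844)/(-167))/(-372384) = -1/167*8101*(-1/372384) = -8101/167*(-1/372384) = 8101/62188128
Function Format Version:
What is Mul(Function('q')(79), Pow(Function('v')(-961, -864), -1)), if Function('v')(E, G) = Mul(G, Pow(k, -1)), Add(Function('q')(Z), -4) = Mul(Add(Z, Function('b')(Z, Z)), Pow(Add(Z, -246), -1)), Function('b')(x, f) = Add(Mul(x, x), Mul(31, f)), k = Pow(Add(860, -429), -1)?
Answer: Rational(8101, 62188128) ≈ 0.00013027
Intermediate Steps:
k = Rational(1, 431) (k = Pow(431, -1) = Rational(1, 431) ≈ 0.0023202)
Function('b')(x, f) = Add(Pow(x, 2), Mul(31, f))
Function('q')(Z) = Add(4, Mul(Pow(Add(-246, Z), -1), Add(Pow(Z, 2), Mul(32, Z)))) (Function('q')(Z) = Add(4, Mul(Add(Z, Add(Pow(Z, 2), Mul(31, Z))), Pow(Add(Z, -246), -1))) = Add(4, Mul(Add(Pow(Z, 2), Mul(32, Z)), Pow(Add(-246, Z), -1))) = Add(4, Mul(Pow(Add(-246, Z), -1), Add(Pow(Z, 2), Mul(32, Z)))))
Function('v')(E, G) = Mul(431, G) (Function('v')(E, G) = Mul(G, Pow(Rational(1, 431), -1)) = Mul(G, 431) = Mul(431, G))
Mul(Function('q')(79), Pow(Function('v')(-961, -864), -1)) = Mul(Mul(Pow(Add(-246, 79), -1), Add(-984, Pow(79, 2), Mul(36, 79))), Pow(Mul(431, -864), -1)) = Mul(Mul(Pow(-167, -1), Add(-984, 6241, 2844)), Pow(-372384, -1)) = Mul(Mul(Rational(-1, 167), 8101), Rational(-1, 372384)) = Mul(Rational(-8101, 167), Rational(-1, 372384)) = Rational(8101, 62188128)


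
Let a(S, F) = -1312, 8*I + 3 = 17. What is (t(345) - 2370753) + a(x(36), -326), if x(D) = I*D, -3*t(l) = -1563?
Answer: -2371544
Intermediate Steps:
I = 7/4 (I = -3/8 + (⅛)*17 = -3/8 + 17/8 = 7/4 ≈ 1.7500)
t(l) = 521 (t(l) = -⅓*(-1563) = 521)
x(D) = 7*D/4
(t(345) - 2370753) + a(x(36), -326) = (521 - 2370753) - 1312 = -2370232 - 1312 = -2371544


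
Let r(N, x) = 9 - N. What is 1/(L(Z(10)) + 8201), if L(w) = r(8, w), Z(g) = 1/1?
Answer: 1/8202 ≈ 0.00012192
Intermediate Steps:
Z(g) = 1
L(w) = 1 (L(w) = 9 - 1*8 = 9 - 8 = 1)
1/(L(Z(10)) + 8201) = 1/(1 + 8201) = 1/8202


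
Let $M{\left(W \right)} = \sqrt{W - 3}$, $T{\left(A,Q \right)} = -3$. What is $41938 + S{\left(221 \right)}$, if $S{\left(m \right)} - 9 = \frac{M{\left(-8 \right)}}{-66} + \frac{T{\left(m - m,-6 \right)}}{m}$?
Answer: $\frac{9270284}{221} - \frac{i \sqrt{11}}{66} \approx 41947.0 - 0.050252 i$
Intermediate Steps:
$M{\left(W \right)} = \sqrt{-3 + W}$
$S{\left(m \right)} = 9 - \frac{3}{m} - \frac{i \sqrt{11}}{66}$ ($S{\left(m \right)} = 9 + \left(\frac{\sqrt{-3 - 8}}{-66} - \frac{3}{m}\right) = 9 + \left(\sqrt{-11} \left(- \frac{1}{66}\right) - \frac{3}{m}\right) = 9 + \left(i \sqrt{11} \left(- \frac{1}{66}\right) - \frac{3}{m}\right) = 9 - \left(\frac{3}{m} + \frac{i \sqrt{11}}{66}\right) = 9 - \frac{3}{m} - \frac{i \sqrt{11}}{66}$)
$41938 + S{\left(221 \right)} = 41938 - \left(-9 + \frac{3}{221} + \frac{i \sqrt{11}}{66}\right) = 41938 - \left(- \frac{1986}{221} + \frac{i \sqrt{11}}{66}\right) = 41938 + \left(\frac{1986}{221} - \frac{i \sqrt{11}}{66}\right) = \frac{9270284}{221} - \frac{i \sqrt{11}}{66}$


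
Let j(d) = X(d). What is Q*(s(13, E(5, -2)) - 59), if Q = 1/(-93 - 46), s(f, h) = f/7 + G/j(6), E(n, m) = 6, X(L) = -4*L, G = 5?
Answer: 9635/23352 ≈ 0.41260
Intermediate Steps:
j(d) = -4*d
s(f, h) = -5/24 + f/7 (s(f, h) = f/7 + 5/((-4*6)) = f*(⅐) + 5/(-24) = f/7 + 5*(-1/24) = f/7 - 5/24 = -5/24 + f/7)
Q = -1/139 (Q = 1/(-139) = -1/139 ≈ -0.0071942)
Q*(s(13, E(5, -2)) - 59) = -((-5/24 + (⅐)*13) - 59)/139 = -((-5/24 + 13/7) - 59)/139 = -(277/168 - 59)/139 = -1/139*(-9635/168) = 9635/23352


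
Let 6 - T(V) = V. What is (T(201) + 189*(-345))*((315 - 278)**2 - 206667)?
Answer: 13426489200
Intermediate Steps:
T(V) = 6 - V
(T(201) + 189*(-345))*((315 - 278)**2 - 206667) = ((6 - 1*201) + 189*(-345))*((315 - 278)**2 - 206667) = ((6 - 201) - 65205)*(37**2 - 206667) = (-195 - 65205)*(1369 - 206667) = -65400*(-205298) = 13426489200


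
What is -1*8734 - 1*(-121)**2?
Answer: -23375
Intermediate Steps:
-1*8734 - 1*(-121)**2 = -8734 - 1*14641 = -8734 - 14641 = -23375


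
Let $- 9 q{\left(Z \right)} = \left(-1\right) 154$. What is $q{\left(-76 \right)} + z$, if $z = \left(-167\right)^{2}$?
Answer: $\frac{251155}{9} \approx 27906.0$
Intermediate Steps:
$q{\left(Z \right)} = \frac{154}{9}$ ($q{\left(Z \right)} = - \frac{\left(-1\right) 154}{9} = \left(- \frac{1}{9}\right) \left(-154\right) = \frac{154}{9}$)
$z = 27889$
$q{\left(-76 \right)} + z = \frac{154}{9} + 27889 = \frac{251155}{9}$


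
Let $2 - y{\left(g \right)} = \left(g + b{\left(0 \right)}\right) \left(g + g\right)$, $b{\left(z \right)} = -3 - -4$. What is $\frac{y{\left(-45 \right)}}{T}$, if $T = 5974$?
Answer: $- \frac{1979}{2987} \approx -0.66254$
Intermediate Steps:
$b{\left(z \right)} = 1$ ($b{\left(z \right)} = -3 + 4 = 1$)
$y{\left(g \right)} = 2 - 2 g \left(1 + g\right)$ ($y{\left(g \right)} = 2 - \left(g + 1\right) \left(g + g\right) = 2 - \left(1 + g\right) 2 g = 2 - 2 g \left(1 + g\right)$)
$\frac{y{\left(-45 \right)}}{T} = \frac{2 - -90 - 2 \left(-45\right)^{2}}{5974} = \left(2 + 90 - 4050\right) \frac{1}{5974} = \left(-3958\right) \frac{1}{5974} = - \frac{1979}{2987}$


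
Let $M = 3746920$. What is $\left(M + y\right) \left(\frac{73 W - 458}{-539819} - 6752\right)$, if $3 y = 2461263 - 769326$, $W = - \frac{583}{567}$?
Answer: $- \frac{8909050962355915649}{306077373} \approx -2.9107 \cdot 10^{10}$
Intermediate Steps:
$W = - \frac{583}{567}$ ($W = \left(-583\right) \frac{1}{567} = - \frac{583}{567} \approx -1.0282$)
$y = 563979$ ($y = \frac{2461263 - 769326}{3} = \frac{1}{3} \cdot 1691937 = 563979$)
$\left(M + y\right) \left(\frac{73 W - 458}{-539819} - 6752\right) = \left(3746920 + 563979\right) \left(\frac{73 \left(- \frac{583}{567}\right) - 458}{-539819} - 6752\right) = 4310899 \left(\left(- \frac{42559}{567} - 458\right) \left(- \frac{1}{539819}\right) - 6752\right) = 4310899 \left(\left(- \frac{302245}{567}\right) \left(- \frac{1}{539819}\right) - 6752\right) = 4310899 \left(\frac{302245}{306077373} - 6752\right) = 4310899 \left(- \frac{2066634120251}{306077373}\right) = - \frac{8909050962355915649}{306077373}$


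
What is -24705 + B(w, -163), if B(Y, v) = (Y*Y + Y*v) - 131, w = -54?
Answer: -13118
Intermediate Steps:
B(Y, v) = -131 + Y² + Y*v (B(Y, v) = (Y² + Y*v) - 131 = -131 + Y² + Y*v)
-24705 + B(w, -163) = -24705 + (-131 + (-54)² - 54*(-163)) = -24705 + (-131 + 2916 + 8802) = -24705 + 11587 = -13118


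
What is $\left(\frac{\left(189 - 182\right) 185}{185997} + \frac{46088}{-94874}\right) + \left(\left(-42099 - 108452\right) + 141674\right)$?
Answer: $- \frac{11189605100458}{1260448527} \approx -8877.5$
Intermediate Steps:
$\left(\frac{\left(189 - 182\right) 185}{185997} + \frac{46088}{-94874}\right) + \left(\left(-42099 - 108452\right) + 141674\right) = \left(7 \cdot 185 \cdot \frac{1}{185997} + 46088 \left(- \frac{1}{94874}\right)\right) + \left(-150551 + 141674\right) = \left(1295 \cdot \frac{1}{185997} - \frac{23044}{47437}\right) - 8877 = \left(\frac{185}{26571} - \frac{23044}{47437}\right) - 8877 = - \frac{603526279}{1260448527} - 8877 = - \frac{11189605100458}{1260448527}$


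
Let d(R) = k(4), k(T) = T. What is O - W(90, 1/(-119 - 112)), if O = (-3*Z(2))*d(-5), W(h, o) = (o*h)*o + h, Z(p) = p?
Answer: -675916/5929 ≈ -114.00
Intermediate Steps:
W(h, o) = h + h*o² (W(h, o) = (h*o)*o + h = h*o² + h = h + h*o²)
d(R) = 4
O = -24 (O = -3*2*4 = -6*4 = -24)
O - W(90, 1/(-119 - 112)) = -24 - 90*(1 + (1/(-119 - 112))²) = -24 - 90*(1 + (1/(-231))²) = -24 - 90*(1 + (-1/231)²) = -24 - 90*(1 + 1/53361) = -24 - 90*53362/53361 = -24 - 1*533620/5929 = -24 - 533620/5929 = -675916/5929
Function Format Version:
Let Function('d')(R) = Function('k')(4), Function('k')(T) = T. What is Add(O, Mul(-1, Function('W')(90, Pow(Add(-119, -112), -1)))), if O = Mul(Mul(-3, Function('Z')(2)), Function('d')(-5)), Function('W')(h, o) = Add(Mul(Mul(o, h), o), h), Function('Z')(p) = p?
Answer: Rational(-675916, 5929) ≈ -114.00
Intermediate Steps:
Function('W')(h, o) = Add(h, Mul(h, Pow(o, 2))) (Function('W')(h, o) = Add(Mul(Mul(h, o), o), h) = Add(Mul(h, Pow(o, 2)), h) = Add(h, Mul(h, Pow(o, 2))))
Function('d')(R) = 4
O = -24 (O = Mul(Mul(-3, 2), 4) = Mul(-6, 4) = -24)
Add(O, Mul(-1, Function('W')(90, Pow(Add(-119, -112), -1)))) = Add(-24, Mul(-1, Mul(90, Add(1, Pow(Pow(Add(-119, -112), -1), 2))))) = Add(-24, Mul(-1, Mul(90, Add(1, Pow(Pow(-231, -1), 2))))) = Add(-24, Mul(-1, Mul(90, Add(1, Pow(Rational(-1, 231), 2))))) = Add(-24, Mul(-1, Mul(90, Add(1, Rational(1, 53361))))) = Add(-24, Mul(-1, Mul(90, Rational(53362, 53361)))) = Add(-24, Mul(-1, Rational(533620, 5929))) = Add(-24, Rational(-533620, 5929)) = Rational(-675916, 5929)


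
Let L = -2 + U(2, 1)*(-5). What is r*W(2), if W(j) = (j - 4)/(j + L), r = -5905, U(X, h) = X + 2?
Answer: -1181/2 ≈ -590.50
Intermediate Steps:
U(X, h) = 2 + X
L = -22 (L = -2 + (2 + 2)*(-5) = -2 + 4*(-5) = -2 - 20 = -22)
W(j) = (-4 + j)/(-22 + j) (W(j) = (j - 4)/(j - 22) = (-4 + j)/(-22 + j))
r*W(2) = -5905*(4 - 1*2)/(22 - 1*2) = -5905*(4 - 2)/(22 - 2) = -5905*2/20 = -1181*2/4 = -5905*⅒ = -1181/2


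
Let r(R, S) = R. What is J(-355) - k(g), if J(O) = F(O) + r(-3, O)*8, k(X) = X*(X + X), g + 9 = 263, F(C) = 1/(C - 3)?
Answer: -46202049/358 ≈ -1.2906e+5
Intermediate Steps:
F(C) = 1/(-3 + C)
g = 254 (g = -9 + 263 = 254)
k(X) = 2*X² (k(X) = X*(2*X) = 2*X²)
J(O) = -24 + 1/(-3 + O) (J(O) = 1/(-3 + O) - 3*8 = 1/(-3 + O) - 24 = -24 + 1/(-3 + O))
J(-355) - k(g) = (73 - 24*(-355))/(-3 - 355) - 2*254² = (73 + 8520)/(-358) - 2*64516 = -1/358*8593 - 1*129032 = -8593/358 - 129032 = -46202049/358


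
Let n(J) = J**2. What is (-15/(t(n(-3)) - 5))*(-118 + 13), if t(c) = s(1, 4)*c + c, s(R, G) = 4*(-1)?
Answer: -1575/32 ≈ -49.219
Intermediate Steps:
s(R, G) = -4
t(c) = -3*c (t(c) = -4*c + c = -3*c)
(-15/(t(n(-3)) - 5))*(-118 + 13) = (-15/(-3*(-3)**2 - 5))*(-118 + 13) = -15/(-3*9 - 5)*(-105) = -15/(-27 - 5)*(-105) = -15/(-32)*(-105) = -15*(-1/32)*(-105) = (15/32)*(-105) = -1575/32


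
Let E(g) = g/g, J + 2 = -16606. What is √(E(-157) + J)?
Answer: I*√16607 ≈ 128.87*I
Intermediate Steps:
J = -16608 (J = -2 - 16606 = -16608)
E(g) = 1
√(E(-157) + J) = √(1 - 16608) = √(-16607) = I*√16607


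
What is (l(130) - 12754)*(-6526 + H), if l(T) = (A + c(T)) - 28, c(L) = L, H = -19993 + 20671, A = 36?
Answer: 73778368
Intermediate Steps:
H = 678
l(T) = 8 + T (l(T) = (36 + T) - 28 = 8 + T)
(l(130) - 12754)*(-6526 + H) = ((8 + 130) - 12754)*(-6526 + 678) = (138 - 12754)*(-5848) = -12616*(-5848) = 73778368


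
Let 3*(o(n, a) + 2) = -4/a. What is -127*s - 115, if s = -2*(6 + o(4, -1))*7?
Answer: 28103/3 ≈ 9367.7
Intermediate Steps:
o(n, a) = -2 - 4/(3*a) (o(n, a) = -2 + (-4/a)/3 = -2 - 4/(3*a))
s = -224/3 (s = -2*(6 + (-2 - 4/3/(-1)))*7 = -2*(6 + (-2 - 4/3*(-1)))*7 = -2*(6 + (-2 + 4/3))*7 = -2*(6 - ⅔)*7 = -2*16/3*7 = -32/3*7 = -224/3 ≈ -74.667)
-127*s - 115 = -127*(-224/3) - 115 = 28448/3 - 115 = 28103/3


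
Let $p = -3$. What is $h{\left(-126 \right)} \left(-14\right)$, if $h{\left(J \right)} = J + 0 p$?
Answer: $1764$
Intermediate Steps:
$h{\left(J \right)} = J$ ($h{\left(J \right)} = J + 0 \left(-3\right) = J + 0 = J$)
$h{\left(-126 \right)} \left(-14\right) = \left(-126\right) \left(-14\right) = 1764$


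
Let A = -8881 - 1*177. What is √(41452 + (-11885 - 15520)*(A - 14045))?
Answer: √633179167 ≈ 25163.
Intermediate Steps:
A = -9058 (A = -8881 - 177 = -9058)
√(41452 + (-11885 - 15520)*(A - 14045)) = √(41452 + (-11885 - 15520)*(-9058 - 14045)) = √(41452 - 27405*(-23103)) = √(41452 + 633137715) = √633179167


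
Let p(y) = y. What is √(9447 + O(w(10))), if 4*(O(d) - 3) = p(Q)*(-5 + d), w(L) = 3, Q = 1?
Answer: √37798/2 ≈ 97.208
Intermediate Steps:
O(d) = 7/4 + d/4 (O(d) = 3 + (1*(-5 + d))/4 = 3 + (-5 + d)/4 = 3 + (-5/4 + d/4) = 7/4 + d/4)
√(9447 + O(w(10))) = √(9447 + (7/4 + (¼)*3)) = √(9447 + (7/4 + ¾)) = √(9447 + 5/2) = √(18899/2) = √37798/2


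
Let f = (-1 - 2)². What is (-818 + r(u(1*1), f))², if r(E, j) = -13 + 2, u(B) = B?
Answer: 687241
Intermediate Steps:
f = 9 (f = (-3)² = 9)
r(E, j) = -11
(-818 + r(u(1*1), f))² = (-818 - 11)² = (-829)² = 687241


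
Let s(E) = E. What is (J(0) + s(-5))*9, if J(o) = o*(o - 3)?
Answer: -45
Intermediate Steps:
J(o) = o*(-3 + o)
(J(0) + s(-5))*9 = (0*(-3 + 0) - 5)*9 = (0*(-3) - 5)*9 = (0 - 5)*9 = -5*9 = -45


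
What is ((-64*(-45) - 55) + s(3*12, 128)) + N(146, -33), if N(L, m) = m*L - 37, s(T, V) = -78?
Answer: -2108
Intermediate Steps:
N(L, m) = -37 + L*m (N(L, m) = L*m - 37 = -37 + L*m)
((-64*(-45) - 55) + s(3*12, 128)) + N(146, -33) = ((-64*(-45) - 55) - 78) + (-37 + 146*(-33)) = ((2880 - 55) - 78) + (-37 - 4818) = (2825 - 78) - 4855 = 2747 - 4855 = -2108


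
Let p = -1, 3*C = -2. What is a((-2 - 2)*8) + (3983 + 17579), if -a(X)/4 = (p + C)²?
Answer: 193958/9 ≈ 21551.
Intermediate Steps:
C = -⅔ (C = (⅓)*(-2) = -⅔ ≈ -0.66667)
a(X) = -100/9 (a(X) = -4*(-1 - ⅔)² = -4*(-5/3)² = -4*25/9 = -100/9)
a((-2 - 2)*8) + (3983 + 17579) = -100/9 + (3983 + 17579) = -100/9 + 21562 = 193958/9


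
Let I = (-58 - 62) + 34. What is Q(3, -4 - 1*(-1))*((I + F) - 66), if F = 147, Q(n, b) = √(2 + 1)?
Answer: -5*√3 ≈ -8.6602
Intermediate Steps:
I = -86 (I = -120 + 34 = -86)
Q(n, b) = √3
Q(3, -4 - 1*(-1))*((I + F) - 66) = √3*((-86 + 147) - 66) = √3*(61 - 66) = √3*(-5) = -5*√3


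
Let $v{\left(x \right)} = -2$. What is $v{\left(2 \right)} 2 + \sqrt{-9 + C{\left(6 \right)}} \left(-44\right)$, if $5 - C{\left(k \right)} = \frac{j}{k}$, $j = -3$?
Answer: $-4 - 22 i \sqrt{14} \approx -4.0 - 82.316 i$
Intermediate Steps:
$C{\left(k \right)} = 5 + \frac{3}{k}$ ($C{\left(k \right)} = 5 - - \frac{3}{k} = 5 + \frac{3}{k}$)
$v{\left(2 \right)} 2 + \sqrt{-9 + C{\left(6 \right)}} \left(-44\right) = \left(-2\right) 2 + \sqrt{-9 + \left(5 + \frac{3}{6}\right)} \left(-44\right) = -4 + \sqrt{-9 + \left(5 + 3 \cdot \frac{1}{6}\right)} \left(-44\right) = -4 + \sqrt{-9 + \left(5 + \frac{1}{2}\right)} \left(-44\right) = -4 + \sqrt{-9 + \frac{11}{2}} \left(-44\right) = -4 + \sqrt{- \frac{7}{2}} \left(-44\right) = -4 + \frac{i \sqrt{14}}{2} \left(-44\right) = -4 - 22 i \sqrt{14}$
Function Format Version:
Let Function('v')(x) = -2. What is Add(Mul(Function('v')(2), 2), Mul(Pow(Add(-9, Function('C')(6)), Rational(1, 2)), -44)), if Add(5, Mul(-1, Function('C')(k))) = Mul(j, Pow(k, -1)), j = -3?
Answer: Add(-4, Mul(-22, I, Pow(14, Rational(1, 2)))) ≈ Add(-4.0000, Mul(-82.316, I))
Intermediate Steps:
Function('C')(k) = Add(5, Mul(3, Pow(k, -1))) (Function('C')(k) = Add(5, Mul(-1, Mul(-3, Pow(k, -1)))) = Add(5, Mul(3, Pow(k, -1))))
Add(Mul(Function('v')(2), 2), Mul(Pow(Add(-9, Function('C')(6)), Rational(1, 2)), -44)) = Add(Mul(-2, 2), Mul(Pow(Add(-9, Add(5, Mul(3, Pow(6, -1)))), Rational(1, 2)), -44)) = Add(-4, Mul(Pow(Add(-9, Add(5, Mul(3, Rational(1, 6)))), Rational(1, 2)), -44)) = Add(-4, Mul(Pow(Add(-9, Add(5, Rational(1, 2))), Rational(1, 2)), -44)) = Add(-4, Mul(Pow(Add(-9, Rational(11, 2)), Rational(1, 2)), -44)) = Add(-4, Mul(Pow(Rational(-7, 2), Rational(1, 2)), -44)) = Add(-4, Mul(Mul(Rational(1, 2), I, Pow(14, Rational(1, 2))), -44)) = Add(-4, Mul(-22, I, Pow(14, Rational(1, 2))))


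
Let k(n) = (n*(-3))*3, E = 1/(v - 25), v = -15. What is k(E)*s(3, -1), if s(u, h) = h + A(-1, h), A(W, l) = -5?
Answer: -27/20 ≈ -1.3500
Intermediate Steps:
E = -1/40 (E = 1/(-15 - 25) = 1/(-40) = -1/40 ≈ -0.025000)
k(n) = -9*n (k(n) = -3*n*3 = -9*n)
s(u, h) = -5 + h (s(u, h) = h - 5 = -5 + h)
k(E)*s(3, -1) = (-9*(-1/40))*(-5 - 1) = (9/40)*(-6) = -27/20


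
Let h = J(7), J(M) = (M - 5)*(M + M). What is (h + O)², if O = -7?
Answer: 441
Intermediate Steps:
J(M) = 2*M*(-5 + M) (J(M) = (-5 + M)*(2*M) = 2*M*(-5 + M))
h = 28 (h = 2*7*(-5 + 7) = 2*7*2 = 28)
(h + O)² = (28 - 7)² = 21² = 441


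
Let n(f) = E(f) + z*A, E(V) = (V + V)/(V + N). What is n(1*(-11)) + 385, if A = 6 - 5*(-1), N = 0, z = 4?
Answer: 431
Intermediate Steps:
E(V) = 2 (E(V) = (V + V)/(V + 0) = (2*V)/V = 2)
A = 11 (A = 6 + 5 = 11)
n(f) = 46 (n(f) = 2 + 4*11 = 2 + 44 = 46)
n(1*(-11)) + 385 = 46 + 385 = 431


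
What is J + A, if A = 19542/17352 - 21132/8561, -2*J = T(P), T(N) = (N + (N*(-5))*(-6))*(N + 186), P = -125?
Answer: 2926101587683/24758412 ≈ 1.1819e+5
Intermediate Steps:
T(N) = 31*N*(186 + N) (T(N) = (N - 5*N*(-6))*(186 + N) = (N + 30*N)*(186 + N) = (31*N)*(186 + N) = 31*N*(186 + N))
J = 236375/2 (J = -31*(-125)*(186 - 125)/2 = -31*(-125)*61/2 = -1/2*(-236375) = 236375/2 ≈ 1.1819e+5)
A = -33230567/24758412 (A = 19542*(1/17352) - 21132*1/8561 = 3257/2892 - 21132/8561 = -33230567/24758412 ≈ -1.3422)
J + A = 236375/2 - 33230567/24758412 = 2926101587683/24758412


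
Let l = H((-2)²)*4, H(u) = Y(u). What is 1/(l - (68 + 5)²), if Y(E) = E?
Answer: -1/5313 ≈ -0.00018822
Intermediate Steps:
H(u) = u
l = 16 (l = (-2)²*4 = 4*4 = 16)
1/(l - (68 + 5)²) = 1/(16 - (68 + 5)²) = 1/(16 - 1*73²) = 1/(16 - 1*5329) = 1/(16 - 5329) = 1/(-5313) = -1/5313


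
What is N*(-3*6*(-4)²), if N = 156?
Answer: -44928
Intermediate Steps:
N*(-3*6*(-4)²) = 156*(-3*6*(-4)²) = 156*(-18*16) = 156*(-288) = -44928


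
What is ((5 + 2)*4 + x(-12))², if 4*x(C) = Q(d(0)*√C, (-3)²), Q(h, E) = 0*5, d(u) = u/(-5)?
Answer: 784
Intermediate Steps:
d(u) = -u/5 (d(u) = u*(-⅕) = -u/5)
Q(h, E) = 0
x(C) = 0 (x(C) = (¼)*0 = 0)
((5 + 2)*4 + x(-12))² = ((5 + 2)*4 + 0)² = (7*4 + 0)² = (28 + 0)² = 28² = 784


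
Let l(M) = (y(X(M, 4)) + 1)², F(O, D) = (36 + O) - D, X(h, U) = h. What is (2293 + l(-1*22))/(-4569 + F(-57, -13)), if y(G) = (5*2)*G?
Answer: -50254/4577 ≈ -10.980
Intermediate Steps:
y(G) = 10*G
F(O, D) = 36 + O - D
l(M) = (1 + 10*M)² (l(M) = (10*M + 1)² = (1 + 10*M)²)
(2293 + l(-1*22))/(-4569 + F(-57, -13)) = (2293 + (1 + 10*(-1*22))²)/(-4569 + (36 - 57 - 1*(-13))) = (2293 + (1 + 10*(-22))²)/(-4569 + (36 - 57 + 13)) = (2293 + (1 - 220)²)/(-4569 - 8) = (2293 + (-219)²)/(-4577) = (2293 + 47961)*(-1/4577) = 50254*(-1/4577) = -50254/4577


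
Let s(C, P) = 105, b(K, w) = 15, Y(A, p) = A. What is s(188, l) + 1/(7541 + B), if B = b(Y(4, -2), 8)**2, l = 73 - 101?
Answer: 815431/7766 ≈ 105.00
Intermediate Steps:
l = -28
B = 225 (B = 15**2 = 225)
s(188, l) + 1/(7541 + B) = 105 + 1/(7541 + 225) = 105 + 1/7766 = 815431/7766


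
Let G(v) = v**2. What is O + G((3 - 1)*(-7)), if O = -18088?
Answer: -17892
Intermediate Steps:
O + G((3 - 1)*(-7)) = -18088 + ((3 - 1)*(-7))**2 = -18088 + (2*(-7))**2 = -18088 + (-14)**2 = -18088 + 196 = -17892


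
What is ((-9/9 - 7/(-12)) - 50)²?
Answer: 366025/144 ≈ 2541.8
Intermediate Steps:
((-9/9 - 7/(-12)) - 50)² = ((-9*⅑ - 7*(-1/12)) - 50)² = ((-1 + 7/12) - 50)² = (-5/12 - 50)² = (-605/12)² = 366025/144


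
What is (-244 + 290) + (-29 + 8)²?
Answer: 487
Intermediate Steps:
(-244 + 290) + (-29 + 8)² = 46 + (-21)² = 46 + 441 = 487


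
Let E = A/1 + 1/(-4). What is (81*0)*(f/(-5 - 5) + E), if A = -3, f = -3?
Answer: 0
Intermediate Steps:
E = -13/4 (E = -3/1 + 1/(-4) = -3*1 + 1*(-¼) = -3 - ¼ = -13/4 ≈ -3.2500)
(81*0)*(f/(-5 - 5) + E) = (81*0)*(-3/(-5 - 5) - 13/4) = 0*(-3/(-10) - 13/4) = 0*(-3*(-⅒) - 13/4) = 0*(3/10 - 13/4) = 0*(-59/20) = 0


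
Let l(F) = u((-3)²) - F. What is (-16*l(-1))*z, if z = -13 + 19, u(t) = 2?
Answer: -288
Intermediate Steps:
l(F) = 2 - F
z = 6
(-16*l(-1))*z = -16*(2 - 1*(-1))*6 = -16*(2 + 1)*6 = -16*3*6 = -48*6 = -288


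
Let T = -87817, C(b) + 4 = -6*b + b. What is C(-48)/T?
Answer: -236/87817 ≈ -0.0026874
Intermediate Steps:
C(b) = -4 - 5*b (C(b) = -4 + (-6*b + b) = -4 - 5*b)
C(-48)/T = (-4 - 5*(-48))/(-87817) = (-4 + 240)*(-1/87817) = 236*(-1/87817) = -236/87817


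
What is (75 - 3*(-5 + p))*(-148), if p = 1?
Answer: -12876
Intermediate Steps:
(75 - 3*(-5 + p))*(-148) = (75 - 3*(-5 + 1))*(-148) = (75 - 3*(-4))*(-148) = (75 + 12)*(-148) = 87*(-148) = -12876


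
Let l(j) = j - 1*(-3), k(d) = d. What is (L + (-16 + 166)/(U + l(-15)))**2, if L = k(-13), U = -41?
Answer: 703921/2809 ≈ 250.59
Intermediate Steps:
l(j) = 3 + j (l(j) = j + 3 = 3 + j)
L = -13
(L + (-16 + 166)/(U + l(-15)))**2 = (-13 + (-16 + 166)/(-41 + (3 - 15)))**2 = (-13 + 150/(-41 - 12))**2 = (-13 + 150/(-53))**2 = (-13 + 150*(-1/53))**2 = (-13 - 150/53)**2 = (-839/53)**2 = 703921/2809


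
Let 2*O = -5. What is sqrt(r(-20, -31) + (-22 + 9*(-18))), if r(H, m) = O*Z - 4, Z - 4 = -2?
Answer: I*sqrt(193) ≈ 13.892*I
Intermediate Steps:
Z = 2 (Z = 4 - 2 = 2)
O = -5/2 (O = (1/2)*(-5) = -5/2 ≈ -2.5000)
r(H, m) = -9 (r(H, m) = -5/2*2 - 4 = -5 - 4 = -9)
sqrt(r(-20, -31) + (-22 + 9*(-18))) = sqrt(-9 + (-22 + 9*(-18))) = sqrt(-9 + (-22 - 162)) = sqrt(-9 - 184) = sqrt(-193) = I*sqrt(193)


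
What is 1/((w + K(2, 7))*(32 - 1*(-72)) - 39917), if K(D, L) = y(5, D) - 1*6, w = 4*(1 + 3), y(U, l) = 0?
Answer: -1/38877 ≈ -2.5722e-5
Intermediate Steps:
w = 16 (w = 4*4 = 16)
K(D, L) = -6 (K(D, L) = 0 - 1*6 = 0 - 6 = -6)
1/((w + K(2, 7))*(32 - 1*(-72)) - 39917) = 1/((16 - 6)*(32 - 1*(-72)) - 39917) = 1/(10*(32 + 72) - 39917) = 1/(10*104 - 39917) = 1/(1040 - 39917) = 1/(-38877) = -1/38877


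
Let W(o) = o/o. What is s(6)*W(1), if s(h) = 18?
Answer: 18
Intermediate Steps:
W(o) = 1
s(6)*W(1) = 18*1 = 18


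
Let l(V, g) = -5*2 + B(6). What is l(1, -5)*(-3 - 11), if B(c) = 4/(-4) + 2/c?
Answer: 448/3 ≈ 149.33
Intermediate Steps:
B(c) = -1 + 2/c (B(c) = 4*(-1/4) + 2/c = -1 + 2/c)
l(V, g) = -32/3 (l(V, g) = -5*2 + (2 - 1*6)/6 = -10 + (2 - 6)/6 = -10 + (1/6)*(-4) = -10 - 2/3 = -32/3)
l(1, -5)*(-3 - 11) = -32*(-3 - 11)/3 = -32/3*(-14) = 448/3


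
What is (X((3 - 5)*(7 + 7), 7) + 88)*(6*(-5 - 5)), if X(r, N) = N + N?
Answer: -6120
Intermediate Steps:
X(r, N) = 2*N
(X((3 - 5)*(7 + 7), 7) + 88)*(6*(-5 - 5)) = (2*7 + 88)*(6*(-5 - 5)) = (14 + 88)*(6*(-10)) = 102*(-60) = -6120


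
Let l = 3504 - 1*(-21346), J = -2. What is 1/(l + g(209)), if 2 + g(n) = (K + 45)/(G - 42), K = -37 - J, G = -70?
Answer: 56/1391483 ≈ 4.0245e-5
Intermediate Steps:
l = 24850 (l = 3504 + 21346 = 24850)
K = -35 (K = -37 - 1*(-2) = -37 + 2 = -35)
g(n) = -117/56 (g(n) = -2 + (-35 + 45)/(-70 - 42) = -2 + 10/(-112) = -2 + 10*(-1/112) = -2 - 5/56 = -117/56)
1/(l + g(209)) = 1/(24850 - 117/56) = 1/(1391483/56) = 56/1391483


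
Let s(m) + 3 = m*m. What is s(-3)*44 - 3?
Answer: 261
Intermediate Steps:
s(m) = -3 + m**2 (s(m) = -3 + m*m = -3 + m**2)
s(-3)*44 - 3 = (-3 + (-3)**2)*44 - 3 = (-3 + 9)*44 - 3 = 6*44 - 3 = 264 - 3 = 261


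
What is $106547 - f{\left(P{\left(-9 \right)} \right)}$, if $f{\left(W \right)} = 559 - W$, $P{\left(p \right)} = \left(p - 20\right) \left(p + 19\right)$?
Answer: $105698$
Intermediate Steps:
$P{\left(p \right)} = \left(-20 + p\right) \left(19 + p\right)$
$106547 - f{\left(P{\left(-9 \right)} \right)} = 106547 - \left(559 - \left(-380 + \left(-9\right)^{2} - -9\right)\right) = 106547 - \left(559 - \left(-380 + 81 + 9\right)\right) = 106547 - \left(559 - -290\right) = 106547 - \left(559 + 290\right) = 106547 - 849 = 105698$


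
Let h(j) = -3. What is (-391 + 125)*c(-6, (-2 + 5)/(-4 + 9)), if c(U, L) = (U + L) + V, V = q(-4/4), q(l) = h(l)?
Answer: 11172/5 ≈ 2234.4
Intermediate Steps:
q(l) = -3
V = -3
c(U, L) = -3 + L + U (c(U, L) = (U + L) - 3 = (L + U) - 3 = -3 + L + U)
(-391 + 125)*c(-6, (-2 + 5)/(-4 + 9)) = (-391 + 125)*(-3 + (-2 + 5)/(-4 + 9) - 6) = -266*(-3 + 3/5 - 6) = -266*(-3 + 3*(⅕) - 6) = -266*(-3 + ⅗ - 6) = -266*(-42/5) = 11172/5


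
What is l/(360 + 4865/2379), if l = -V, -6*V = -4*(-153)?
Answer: 14274/50665 ≈ 0.28173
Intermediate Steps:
V = -102 (V = -(-2)*(-153)/3 = -⅙*612 = -102)
l = 102 (l = -1*(-102) = 102)
l/(360 + 4865/2379) = 102/(360 + 4865/2379) = 102/(861305/2379) = 102*(2379/861305) = 14274/50665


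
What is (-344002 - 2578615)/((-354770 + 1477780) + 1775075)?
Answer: -2922617/2898085 ≈ -1.0085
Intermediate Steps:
(-344002 - 2578615)/((-354770 + 1477780) + 1775075) = -2922617/(1123010 + 1775075) = -2922617/2898085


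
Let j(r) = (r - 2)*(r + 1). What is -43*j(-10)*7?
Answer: -32508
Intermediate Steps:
j(r) = (1 + r)*(-2 + r) (j(r) = (-2 + r)*(1 + r) = (1 + r)*(-2 + r))
-43*j(-10)*7 = -43*(-2 + (-10)² - 1*(-10))*7 = -43*(-2 + 100 + 10)*7 = -43*108*7 = -4644*7 = -32508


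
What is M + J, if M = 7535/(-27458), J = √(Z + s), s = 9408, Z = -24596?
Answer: -7535/27458 + 2*I*√3797 ≈ -0.27442 + 123.24*I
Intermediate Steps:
J = 2*I*√3797 (J = √(-24596 + 9408) = √(-15188) = 2*I*√3797 ≈ 123.24*I)
M = -7535/27458 (M = 7535*(-1/27458) = -7535/27458 ≈ -0.27442)
M + J = -7535/27458 + 2*I*√3797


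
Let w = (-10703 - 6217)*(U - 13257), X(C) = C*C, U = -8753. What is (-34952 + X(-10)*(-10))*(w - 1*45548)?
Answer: -13387218016704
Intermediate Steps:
X(C) = C**2
w = 372409200 (w = (-10703 - 6217)*(-8753 - 13257) = -16920*(-22010) = 372409200)
(-34952 + X(-10)*(-10))*(w - 1*45548) = (-34952 + (-10)**2*(-10))*(372409200 - 1*45548) = (-34952 + 100*(-10))*(372409200 - 45548) = (-34952 - 1000)*372363652 = -35952*372363652 = -13387218016704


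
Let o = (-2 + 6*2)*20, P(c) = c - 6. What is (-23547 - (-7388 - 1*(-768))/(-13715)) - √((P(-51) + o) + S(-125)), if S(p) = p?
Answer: -64590745/2743 - 3*√2 ≈ -23552.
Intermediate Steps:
P(c) = -6 + c
o = 200 (o = (-2 + 12)*20 = 10*20 = 200)
(-23547 - (-7388 - 1*(-768))/(-13715)) - √((P(-51) + o) + S(-125)) = (-23547 - (-7388 - 1*(-768))/(-13715)) - √(((-6 - 51) + 200) - 125) = (-23547 - (-7388 + 768)*(-1)/13715) - √((-57 + 200) - 125) = (-23547 - (-6620)*(-1)/13715) - √(143 - 125) = (-23547 - 1*1324/2743) - √18 = (-23547 - 1324/2743) - 3*√2 = -64590745/2743 - 3*√2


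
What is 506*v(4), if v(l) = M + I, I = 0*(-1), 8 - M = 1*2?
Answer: 3036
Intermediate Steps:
M = 6 (M = 8 - 2 = 6)
I = 0
v(l) = 6 (v(l) = 6 + 0 = 6)
506*v(4) = 506*6 = 3036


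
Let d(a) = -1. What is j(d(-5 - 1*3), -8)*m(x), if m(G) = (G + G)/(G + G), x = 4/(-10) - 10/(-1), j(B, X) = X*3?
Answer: -24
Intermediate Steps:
j(B, X) = 3*X
x = 48/5 (x = 4*(-⅒) - 10*(-1) = -⅖ + 10 = 48/5 ≈ 9.6000)
m(G) = 1 (m(G) = (2*G)/((2*G)) = (2*G)*(1/(2*G)) = 1)
j(d(-5 - 1*3), -8)*m(x) = (3*(-8))*1 = -24*1 = -24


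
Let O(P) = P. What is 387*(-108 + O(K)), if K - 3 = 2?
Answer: -39861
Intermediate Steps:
K = 5 (K = 3 + 2 = 5)
387*(-108 + O(K)) = 387*(-108 + 5) = 387*(-103) = -39861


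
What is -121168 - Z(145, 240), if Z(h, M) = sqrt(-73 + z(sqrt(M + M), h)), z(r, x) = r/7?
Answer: -121168 - I*sqrt(3577 - 28*sqrt(30))/7 ≈ -1.2117e+5 - 8.3588*I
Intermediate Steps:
z(r, x) = r/7 (z(r, x) = r*(1/7) = r/7)
Z(h, M) = sqrt(-73 + sqrt(2)*sqrt(M)/7) (Z(h, M) = sqrt(-73 + sqrt(M + M)/7) = sqrt(-73 + sqrt(2*M)/7) = sqrt(-73 + (sqrt(2)*sqrt(M))/7) = sqrt(-73 + sqrt(2)*sqrt(M)/7))
-121168 - Z(145, 240) = -121168 - sqrt(-3577 + 7*sqrt(2)*sqrt(240))/7 = -121168 - sqrt(-3577 + 7*sqrt(2)*(4*sqrt(15)))/7 = -121168 - sqrt(-3577 + 28*sqrt(30))/7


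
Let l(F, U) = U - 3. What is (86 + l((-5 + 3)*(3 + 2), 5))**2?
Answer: 7744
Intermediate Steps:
l(F, U) = -3 + U
(86 + l((-5 + 3)*(3 + 2), 5))**2 = (86 + (-3 + 5))**2 = (86 + 2)**2 = 88**2 = 7744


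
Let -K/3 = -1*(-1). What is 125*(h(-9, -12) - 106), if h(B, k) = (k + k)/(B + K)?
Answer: -13000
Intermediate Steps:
K = -3 (K = -(-3)*(-1) = -3*1 = -3)
h(B, k) = 2*k/(-3 + B) (h(B, k) = (k + k)/(B - 3) = (2*k)/(-3 + B) = 2*k/(-3 + B))
125*(h(-9, -12) - 106) = 125*(2*(-12)/(-3 - 9) - 106) = 125*(2*(-12)/(-12) - 106) = 125*(2*(-12)*(-1/12) - 106) = 125*(2 - 106) = 125*(-104) = -13000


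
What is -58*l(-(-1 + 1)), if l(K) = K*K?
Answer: 0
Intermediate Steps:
l(K) = K**2
-58*l(-(-1 + 1)) = -58*(-1 + 1)**2 = -58*(-1*0)**2 = -58*0**2 = -58*0 = 0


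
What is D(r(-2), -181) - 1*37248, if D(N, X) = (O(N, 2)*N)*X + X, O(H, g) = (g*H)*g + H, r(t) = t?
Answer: -41049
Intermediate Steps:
O(H, g) = H + H*g² (O(H, g) = (H*g)*g + H = H*g² + H = H + H*g²)
D(N, X) = X + 5*X*N² (D(N, X) = ((N*(1 + 2²))*N)*X + X = ((N*(1 + 4))*N)*X + X = ((N*5)*N)*X + X = ((5*N)*N)*X + X = (5*N²)*X + X = 5*X*N² + X = X + 5*X*N²)
D(r(-2), -181) - 1*37248 = -181*(1 + 5*(-2)²) - 1*37248 = -181*(1 + 5*4) - 37248 = -181*(1 + 20) - 37248 = -181*21 - 37248 = -3801 - 37248 = -41049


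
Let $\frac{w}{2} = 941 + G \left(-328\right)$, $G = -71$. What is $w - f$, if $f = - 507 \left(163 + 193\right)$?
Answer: $228950$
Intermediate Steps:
$f = -180492$ ($f = \left(-507\right) 356 = -180492$)
$w = 48458$ ($w = 2 \left(941 - -23288\right) = 2 \left(941 + 23288\right) = 2 \cdot 24229 = 48458$)
$w - f = 48458 - -180492 = 48458 + 180492 = 228950$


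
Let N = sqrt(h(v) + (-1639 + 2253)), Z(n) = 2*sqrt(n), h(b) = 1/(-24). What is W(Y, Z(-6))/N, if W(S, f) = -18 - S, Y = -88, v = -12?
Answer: 4*sqrt(88410)/421 ≈ 2.8251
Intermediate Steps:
h(b) = -1/24
N = sqrt(88410)/12 (N = sqrt(-1/24 + (-1639 + 2253)) = sqrt(-1/24 + 614) = sqrt(14735/24) = sqrt(88410)/12 ≈ 24.778)
W(Y, Z(-6))/N = (-18 - 1*(-88))/((sqrt(88410)/12)) = (-18 + 88)*(2*sqrt(88410)/14735) = 70*(2*sqrt(88410)/14735) = 4*sqrt(88410)/421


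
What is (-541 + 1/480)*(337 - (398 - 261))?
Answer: -1298395/12 ≈ -1.0820e+5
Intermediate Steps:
(-541 + 1/480)*(337 - (398 - 261)) = (-541 + 1/480)*(337 - 1*137) = -259679*(337 - 137)/480 = -259679/480*200 = -1298395/12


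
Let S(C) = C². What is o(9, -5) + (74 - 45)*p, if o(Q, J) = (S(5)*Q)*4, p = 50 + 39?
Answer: 3481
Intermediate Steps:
p = 89
o(Q, J) = 100*Q (o(Q, J) = (5²*Q)*4 = (25*Q)*4 = 100*Q)
o(9, -5) + (74 - 45)*p = 100*9 + (74 - 45)*89 = 900 + 29*89 = 900 + 2581 = 3481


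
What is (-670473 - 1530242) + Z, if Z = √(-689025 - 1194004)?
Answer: -2200715 + I*√1883029 ≈ -2.2007e+6 + 1372.2*I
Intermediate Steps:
Z = I*√1883029 (Z = √(-1883029) = I*√1883029 ≈ 1372.2*I)
(-670473 - 1530242) + Z = (-670473 - 1530242) + I*√1883029 = -2200715 + I*√1883029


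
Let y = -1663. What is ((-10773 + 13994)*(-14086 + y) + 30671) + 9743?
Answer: -50687115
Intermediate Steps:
((-10773 + 13994)*(-14086 + y) + 30671) + 9743 = ((-10773 + 13994)*(-14086 - 1663) + 30671) + 9743 = (3221*(-15749) + 30671) + 9743 = (-50727529 + 30671) + 9743 = -50696858 + 9743 = -50687115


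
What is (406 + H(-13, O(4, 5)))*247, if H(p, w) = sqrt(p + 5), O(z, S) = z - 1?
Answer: 100282 + 494*I*sqrt(2) ≈ 1.0028e+5 + 698.62*I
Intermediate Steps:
O(z, S) = -1 + z
H(p, w) = sqrt(5 + p)
(406 + H(-13, O(4, 5)))*247 = (406 + sqrt(5 - 13))*247 = (406 + sqrt(-8))*247 = (406 + 2*I*sqrt(2))*247 = 100282 + 494*I*sqrt(2)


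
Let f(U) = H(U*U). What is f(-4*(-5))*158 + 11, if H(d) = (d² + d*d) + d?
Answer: 50623211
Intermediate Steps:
H(d) = d + 2*d² (H(d) = (d² + d²) + d = 2*d² + d = d + 2*d²)
f(U) = U²*(1 + 2*U²) (f(U) = (U*U)*(1 + 2*(U*U)) = U²*(1 + 2*U²))
f(-4*(-5))*158 + 11 = ((-4*(-5))² + 2*(-4*(-5))⁴)*158 + 11 = (20² + 2*20⁴)*158 + 11 = (400 + 2*160000)*158 + 11 = (400 + 320000)*158 + 11 = 320400*158 + 11 = 50623200 + 11 = 50623211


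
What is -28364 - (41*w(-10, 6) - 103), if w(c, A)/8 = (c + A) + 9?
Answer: -29901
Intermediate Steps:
w(c, A) = 72 + 8*A + 8*c (w(c, A) = 8*((c + A) + 9) = 8*((A + c) + 9) = 8*(9 + A + c) = 72 + 8*A + 8*c)
-28364 - (41*w(-10, 6) - 103) = -28364 - (41*(72 + 8*6 + 8*(-10)) - 103) = -28364 - (41*(72 + 48 - 80) - 103) = -28364 - (41*40 - 103) = -28364 - (1640 - 103) = -28364 - 1*1537 = -28364 - 1537 = -29901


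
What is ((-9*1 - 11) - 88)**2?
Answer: 11664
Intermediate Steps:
((-9*1 - 11) - 88)**2 = ((-9 - 11) - 88)**2 = (-20 - 88)**2 = (-108)**2 = 11664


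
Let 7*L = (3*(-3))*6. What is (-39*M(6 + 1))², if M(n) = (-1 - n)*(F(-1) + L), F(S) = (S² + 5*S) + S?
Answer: 771061824/49 ≈ 1.5736e+7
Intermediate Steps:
F(S) = S² + 6*S
L = -54/7 (L = ((3*(-3))*6)/7 = (-9*6)/7 = (⅐)*(-54) = -54/7 ≈ -7.7143)
M(n) = 89/7 + 89*n/7 (M(n) = (-1 - n)*(-(6 - 1) - 54/7) = (-1 - n)*(-1*5 - 54/7) = (-1 - n)*(-5 - 54/7) = (-1 - n)*(-89/7) = 89/7 + 89*n/7)
(-39*M(6 + 1))² = (-39*(89/7 + 89*(6 + 1)/7))² = (-39*(89/7 + (89/7)*7))² = (-39*(89/7 + 89))² = (-39*712/7)² = (-27768/7)² = 771061824/49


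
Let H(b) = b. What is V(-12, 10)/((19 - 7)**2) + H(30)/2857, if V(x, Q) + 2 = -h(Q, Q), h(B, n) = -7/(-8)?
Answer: -31151/3291264 ≈ -0.0094648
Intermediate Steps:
h(B, n) = 7/8 (h(B, n) = -7*(-1/8) = 7/8)
V(x, Q) = -23/8 (V(x, Q) = -2 - 1*7/8 = -2 - 7/8 = -23/8)
V(-12, 10)/((19 - 7)**2) + H(30)/2857 = -23/(8*(19 - 7)**2) + 30/2857 = -23/(8*(12**2)) + 30*(1/2857) = -23/8/144 + 30/2857 = -23/8*1/144 + 30/2857 = -23/1152 + 30/2857 = -31151/3291264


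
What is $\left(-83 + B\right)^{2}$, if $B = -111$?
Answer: $37636$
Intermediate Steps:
$\left(-83 + B\right)^{2} = \left(-83 - 111\right)^{2} = \left(-194\right)^{2} = 37636$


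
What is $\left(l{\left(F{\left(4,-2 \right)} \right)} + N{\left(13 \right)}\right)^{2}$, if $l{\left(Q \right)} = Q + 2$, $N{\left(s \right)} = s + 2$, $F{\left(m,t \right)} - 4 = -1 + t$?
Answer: $324$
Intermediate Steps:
$F{\left(m,t \right)} = 3 + t$ ($F{\left(m,t \right)} = 4 + \left(-1 + t\right) = 3 + t$)
$N{\left(s \right)} = 2 + s$
$l{\left(Q \right)} = 2 + Q$
$\left(l{\left(F{\left(4,-2 \right)} \right)} + N{\left(13 \right)}\right)^{2} = \left(\left(2 + \left(3 - 2\right)\right) + \left(2 + 13\right)\right)^{2} = \left(\left(2 + 1\right) + 15\right)^{2} = \left(3 + 15\right)^{2} = 18^{2} = 324$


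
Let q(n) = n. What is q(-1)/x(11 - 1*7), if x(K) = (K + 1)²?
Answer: -1/25 ≈ -0.040000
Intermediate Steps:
x(K) = (1 + K)²
q(-1)/x(11 - 1*7) = -1/((1 + (11 - 1*7))²) = -1/((1 + (11 - 7))²) = -1/((1 + 4)²) = -1/(5²) = -1/25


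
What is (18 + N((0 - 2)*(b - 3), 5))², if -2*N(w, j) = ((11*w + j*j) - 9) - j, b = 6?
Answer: 8281/4 ≈ 2070.3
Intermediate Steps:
N(w, j) = 9/2 + j/2 - 11*w/2 - j²/2 (N(w, j) = -(((11*w + j*j) - 9) - j)/2 = -(((11*w + j²) - 9) - j)/2 = -(((j² + 11*w) - 9) - j)/2 = -((-9 + j² + 11*w) - j)/2 = -(-9 + j² - j + 11*w)/2 = 9/2 + j/2 - 11*w/2 - j²/2)
(18 + N((0 - 2)*(b - 3), 5))² = (18 + (9/2 + (½)*5 - 11*(0 - 2)*(6 - 3)/2 - ½*5²))² = (18 + (9/2 + 5/2 - (-11)*3 - ½*25))² = (18 + (9/2 + 5/2 - 11/2*(-6) - 25/2))² = (18 + (9/2 + 5/2 + 33 - 25/2))² = (18 + 55/2)² = (91/2)² = 8281/4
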